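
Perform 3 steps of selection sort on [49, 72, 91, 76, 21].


Initial: [49, 72, 91, 76, 21]
Step 1: min=21 at 4
  Swap: [21, 72, 91, 76, 49]
Step 2: min=49 at 4
  Swap: [21, 49, 91, 76, 72]
Step 3: min=72 at 4
  Swap: [21, 49, 72, 76, 91]

After 3 steps: [21, 49, 72, 76, 91]


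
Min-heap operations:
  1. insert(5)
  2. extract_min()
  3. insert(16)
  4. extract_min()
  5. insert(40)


insert(5) -> [5]
extract_min()->5, []
insert(16) -> [16]
extract_min()->16, []
insert(40) -> [40]

Final heap: [40]


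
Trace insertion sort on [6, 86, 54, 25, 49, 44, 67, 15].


Initial: [6, 86, 54, 25, 49, 44, 67, 15]
Insert 86: [6, 86, 54, 25, 49, 44, 67, 15]
Insert 54: [6, 54, 86, 25, 49, 44, 67, 15]
Insert 25: [6, 25, 54, 86, 49, 44, 67, 15]
Insert 49: [6, 25, 49, 54, 86, 44, 67, 15]
Insert 44: [6, 25, 44, 49, 54, 86, 67, 15]
Insert 67: [6, 25, 44, 49, 54, 67, 86, 15]
Insert 15: [6, 15, 25, 44, 49, 54, 67, 86]

Sorted: [6, 15, 25, 44, 49, 54, 67, 86]


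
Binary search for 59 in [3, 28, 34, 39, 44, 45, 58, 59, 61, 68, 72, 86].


Step 1: lo=0, hi=11, mid=5, val=45
Step 2: lo=6, hi=11, mid=8, val=61
Step 3: lo=6, hi=7, mid=6, val=58
Step 4: lo=7, hi=7, mid=7, val=59

Found at index 7


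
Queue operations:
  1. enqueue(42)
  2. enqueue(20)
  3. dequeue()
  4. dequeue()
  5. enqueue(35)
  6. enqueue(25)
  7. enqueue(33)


enqueue(42) -> [42]
enqueue(20) -> [42, 20]
dequeue()->42, [20]
dequeue()->20, []
enqueue(35) -> [35]
enqueue(25) -> [35, 25]
enqueue(33) -> [35, 25, 33]

Final queue: [35, 25, 33]


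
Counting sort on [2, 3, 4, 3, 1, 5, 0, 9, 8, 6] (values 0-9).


Input: [2, 3, 4, 3, 1, 5, 0, 9, 8, 6]
Counts: [1, 1, 1, 2, 1, 1, 1, 0, 1, 1]

Sorted: [0, 1, 2, 3, 3, 4, 5, 6, 8, 9]


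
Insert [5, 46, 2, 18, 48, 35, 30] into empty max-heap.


Insert 5: [5]
Insert 46: [46, 5]
Insert 2: [46, 5, 2]
Insert 18: [46, 18, 2, 5]
Insert 48: [48, 46, 2, 5, 18]
Insert 35: [48, 46, 35, 5, 18, 2]
Insert 30: [48, 46, 35, 5, 18, 2, 30]

Final heap: [48, 46, 35, 5, 18, 2, 30]


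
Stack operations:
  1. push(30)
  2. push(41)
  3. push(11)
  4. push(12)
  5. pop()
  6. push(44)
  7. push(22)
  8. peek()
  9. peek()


push(30) -> [30]
push(41) -> [30, 41]
push(11) -> [30, 41, 11]
push(12) -> [30, 41, 11, 12]
pop()->12, [30, 41, 11]
push(44) -> [30, 41, 11, 44]
push(22) -> [30, 41, 11, 44, 22]
peek()->22
peek()->22

Final stack: [30, 41, 11, 44, 22]


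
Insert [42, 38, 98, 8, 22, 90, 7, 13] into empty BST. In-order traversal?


Insert 42: root
Insert 38: L from 42
Insert 98: R from 42
Insert 8: L from 42 -> L from 38
Insert 22: L from 42 -> L from 38 -> R from 8
Insert 90: R from 42 -> L from 98
Insert 7: L from 42 -> L from 38 -> L from 8
Insert 13: L from 42 -> L from 38 -> R from 8 -> L from 22

In-order: [7, 8, 13, 22, 38, 42, 90, 98]


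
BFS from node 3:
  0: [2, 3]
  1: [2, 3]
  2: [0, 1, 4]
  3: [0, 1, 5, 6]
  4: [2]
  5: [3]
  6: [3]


Visit 3, enqueue [0, 1, 5, 6]
Visit 0, enqueue [2]
Visit 1, enqueue []
Visit 5, enqueue []
Visit 6, enqueue []
Visit 2, enqueue [4]
Visit 4, enqueue []

BFS order: [3, 0, 1, 5, 6, 2, 4]


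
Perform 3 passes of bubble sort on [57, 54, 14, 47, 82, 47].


Initial: [57, 54, 14, 47, 82, 47]
Pass 1: [54, 14, 47, 57, 47, 82] (4 swaps)
Pass 2: [14, 47, 54, 47, 57, 82] (3 swaps)
Pass 3: [14, 47, 47, 54, 57, 82] (1 swaps)

After 3 passes: [14, 47, 47, 54, 57, 82]


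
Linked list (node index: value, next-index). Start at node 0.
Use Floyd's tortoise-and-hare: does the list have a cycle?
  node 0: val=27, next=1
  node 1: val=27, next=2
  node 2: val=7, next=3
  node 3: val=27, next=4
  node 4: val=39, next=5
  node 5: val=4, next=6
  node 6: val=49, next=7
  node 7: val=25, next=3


Floyd's tortoise (slow, +1) and hare (fast, +2):
  init: slow=0, fast=0
  step 1: slow=1, fast=2
  step 2: slow=2, fast=4
  step 3: slow=3, fast=6
  step 4: slow=4, fast=3
  step 5: slow=5, fast=5
  slow == fast at node 5: cycle detected

Cycle: yes


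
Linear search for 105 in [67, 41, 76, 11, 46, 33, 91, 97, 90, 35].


i=0: 67!=105
i=1: 41!=105
i=2: 76!=105
i=3: 11!=105
i=4: 46!=105
i=5: 33!=105
i=6: 91!=105
i=7: 97!=105
i=8: 90!=105
i=9: 35!=105

Not found, 10 comps


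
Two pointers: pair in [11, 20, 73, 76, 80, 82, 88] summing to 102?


lo=0(11)+hi=6(88)=99
lo=1(20)+hi=6(88)=108
lo=1(20)+hi=5(82)=102

Yes: 20+82=102


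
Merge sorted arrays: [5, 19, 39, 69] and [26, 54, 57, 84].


Take 5 from A
Take 19 from A
Take 26 from B
Take 39 from A
Take 54 from B
Take 57 from B
Take 69 from A

Merged: [5, 19, 26, 39, 54, 57, 69, 84]


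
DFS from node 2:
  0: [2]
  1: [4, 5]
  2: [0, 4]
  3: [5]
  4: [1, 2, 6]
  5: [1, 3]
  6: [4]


Visit 2, push [4, 0]
Visit 0, push []
Visit 4, push [6, 1]
Visit 1, push [5]
Visit 5, push [3]
Visit 3, push []
Visit 6, push []

DFS order: [2, 0, 4, 1, 5, 3, 6]


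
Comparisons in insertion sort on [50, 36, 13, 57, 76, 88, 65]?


Algorithm: insertion sort
Input: [50, 36, 13, 57, 76, 88, 65]
Sorted: [13, 36, 50, 57, 65, 76, 88]

9


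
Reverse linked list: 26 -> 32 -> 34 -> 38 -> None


Step 1: curr=26, set curr.next=prev(None) | reversed so far: 26
Step 2: curr=32, set curr.next=prev(26) | reversed so far: 32 -> 26
Step 3: curr=34, set curr.next=prev(32) | reversed so far: 34 -> 32 -> 26
Step 4: curr=38, set curr.next=prev(34) | reversed so far: 38 -> 34 -> 32 -> 26

38 -> 34 -> 32 -> 26 -> None


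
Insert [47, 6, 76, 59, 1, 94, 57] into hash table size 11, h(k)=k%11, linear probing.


Insert 47: h=3 -> slot 3
Insert 6: h=6 -> slot 6
Insert 76: h=10 -> slot 10
Insert 59: h=4 -> slot 4
Insert 1: h=1 -> slot 1
Insert 94: h=6, 1 probes -> slot 7
Insert 57: h=2 -> slot 2

Table: [None, 1, 57, 47, 59, None, 6, 94, None, None, 76]


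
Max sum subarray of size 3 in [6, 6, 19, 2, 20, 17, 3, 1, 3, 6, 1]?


[0:3]: 31
[1:4]: 27
[2:5]: 41
[3:6]: 39
[4:7]: 40
[5:8]: 21
[6:9]: 7
[7:10]: 10
[8:11]: 10

Max: 41 at [2:5]


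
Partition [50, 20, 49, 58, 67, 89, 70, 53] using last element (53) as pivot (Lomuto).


Pivot: 53
  50 <= 53: advance i (no swap)
  20 <= 53: advance i (no swap)
  49 <= 53: advance i (no swap)
Place pivot at 3: [50, 20, 49, 53, 67, 89, 70, 58]

Partitioned: [50, 20, 49, 53, 67, 89, 70, 58]


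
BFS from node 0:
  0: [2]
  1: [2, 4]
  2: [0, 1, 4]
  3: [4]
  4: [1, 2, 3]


Visit 0, enqueue [2]
Visit 2, enqueue [1, 4]
Visit 1, enqueue []
Visit 4, enqueue [3]
Visit 3, enqueue []

BFS order: [0, 2, 1, 4, 3]


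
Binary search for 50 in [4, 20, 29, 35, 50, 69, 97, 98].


Step 1: lo=0, hi=7, mid=3, val=35
Step 2: lo=4, hi=7, mid=5, val=69
Step 3: lo=4, hi=4, mid=4, val=50

Found at index 4


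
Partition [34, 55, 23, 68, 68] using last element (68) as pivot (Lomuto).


Pivot: 68
  34 <= 68: advance i (no swap)
  55 <= 68: advance i (no swap)
  23 <= 68: advance i (no swap)
  68 <= 68: advance i (no swap)
Place pivot at 4: [34, 55, 23, 68, 68]

Partitioned: [34, 55, 23, 68, 68]


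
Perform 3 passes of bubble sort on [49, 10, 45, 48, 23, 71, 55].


Initial: [49, 10, 45, 48, 23, 71, 55]
Pass 1: [10, 45, 48, 23, 49, 55, 71] (5 swaps)
Pass 2: [10, 45, 23, 48, 49, 55, 71] (1 swaps)
Pass 3: [10, 23, 45, 48, 49, 55, 71] (1 swaps)

After 3 passes: [10, 23, 45, 48, 49, 55, 71]


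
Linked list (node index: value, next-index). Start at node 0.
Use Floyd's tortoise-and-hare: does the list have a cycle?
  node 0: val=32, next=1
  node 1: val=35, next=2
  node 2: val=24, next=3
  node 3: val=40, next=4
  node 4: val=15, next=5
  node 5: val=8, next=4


Floyd's tortoise (slow, +1) and hare (fast, +2):
  init: slow=0, fast=0
  step 1: slow=1, fast=2
  step 2: slow=2, fast=4
  step 3: slow=3, fast=4
  step 4: slow=4, fast=4
  slow == fast at node 4: cycle detected

Cycle: yes


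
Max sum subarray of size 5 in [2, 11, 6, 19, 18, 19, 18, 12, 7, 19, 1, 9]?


[0:5]: 56
[1:6]: 73
[2:7]: 80
[3:8]: 86
[4:9]: 74
[5:10]: 75
[6:11]: 57
[7:12]: 48

Max: 86 at [3:8]


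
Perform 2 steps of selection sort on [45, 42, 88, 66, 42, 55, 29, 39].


Initial: [45, 42, 88, 66, 42, 55, 29, 39]
Step 1: min=29 at 6
  Swap: [29, 42, 88, 66, 42, 55, 45, 39]
Step 2: min=39 at 7
  Swap: [29, 39, 88, 66, 42, 55, 45, 42]

After 2 steps: [29, 39, 88, 66, 42, 55, 45, 42]


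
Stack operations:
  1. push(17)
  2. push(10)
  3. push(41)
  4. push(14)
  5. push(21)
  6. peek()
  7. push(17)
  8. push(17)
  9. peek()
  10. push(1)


push(17) -> [17]
push(10) -> [17, 10]
push(41) -> [17, 10, 41]
push(14) -> [17, 10, 41, 14]
push(21) -> [17, 10, 41, 14, 21]
peek()->21
push(17) -> [17, 10, 41, 14, 21, 17]
push(17) -> [17, 10, 41, 14, 21, 17, 17]
peek()->17
push(1) -> [17, 10, 41, 14, 21, 17, 17, 1]

Final stack: [17, 10, 41, 14, 21, 17, 17, 1]


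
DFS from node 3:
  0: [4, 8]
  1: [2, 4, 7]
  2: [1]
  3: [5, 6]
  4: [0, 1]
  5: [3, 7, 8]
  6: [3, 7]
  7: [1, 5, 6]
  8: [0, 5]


Visit 3, push [6, 5]
Visit 5, push [8, 7]
Visit 7, push [6, 1]
Visit 1, push [4, 2]
Visit 2, push []
Visit 4, push [0]
Visit 0, push [8]
Visit 8, push []
Visit 6, push []

DFS order: [3, 5, 7, 1, 2, 4, 0, 8, 6]


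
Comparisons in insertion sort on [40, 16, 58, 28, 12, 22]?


Algorithm: insertion sort
Input: [40, 16, 58, 28, 12, 22]
Sorted: [12, 16, 22, 28, 40, 58]

13


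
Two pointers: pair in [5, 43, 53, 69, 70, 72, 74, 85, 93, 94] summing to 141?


lo=0(5)+hi=9(94)=99
lo=1(43)+hi=9(94)=137
lo=2(53)+hi=9(94)=147
lo=2(53)+hi=8(93)=146
lo=2(53)+hi=7(85)=138
lo=3(69)+hi=7(85)=154
lo=3(69)+hi=6(74)=143
lo=3(69)+hi=5(72)=141

Yes: 69+72=141


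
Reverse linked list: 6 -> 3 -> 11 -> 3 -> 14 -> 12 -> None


Step 1: curr=6, set curr.next=prev(None) | reversed so far: 6
Step 2: curr=3, set curr.next=prev(6) | reversed so far: 3 -> 6
Step 3: curr=11, set curr.next=prev(3) | reversed so far: 11 -> 3 -> 6
Step 4: curr=3, set curr.next=prev(11) | reversed so far: 3 -> 11 -> 3 -> 6
Step 5: curr=14, set curr.next=prev(3) | reversed so far: 14 -> 3 -> 11 -> 3 -> 6
Step 6: curr=12, set curr.next=prev(14) | reversed so far: 12 -> 14 -> 3 -> 11 -> 3 -> 6

12 -> 14 -> 3 -> 11 -> 3 -> 6 -> None


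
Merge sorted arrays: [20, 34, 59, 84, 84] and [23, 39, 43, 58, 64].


Take 20 from A
Take 23 from B
Take 34 from A
Take 39 from B
Take 43 from B
Take 58 from B
Take 59 from A
Take 64 from B

Merged: [20, 23, 34, 39, 43, 58, 59, 64, 84, 84]


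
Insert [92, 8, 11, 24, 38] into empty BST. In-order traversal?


Insert 92: root
Insert 8: L from 92
Insert 11: L from 92 -> R from 8
Insert 24: L from 92 -> R from 8 -> R from 11
Insert 38: L from 92 -> R from 8 -> R from 11 -> R from 24

In-order: [8, 11, 24, 38, 92]


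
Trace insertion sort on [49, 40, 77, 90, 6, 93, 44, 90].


Initial: [49, 40, 77, 90, 6, 93, 44, 90]
Insert 40: [40, 49, 77, 90, 6, 93, 44, 90]
Insert 77: [40, 49, 77, 90, 6, 93, 44, 90]
Insert 90: [40, 49, 77, 90, 6, 93, 44, 90]
Insert 6: [6, 40, 49, 77, 90, 93, 44, 90]
Insert 93: [6, 40, 49, 77, 90, 93, 44, 90]
Insert 44: [6, 40, 44, 49, 77, 90, 93, 90]
Insert 90: [6, 40, 44, 49, 77, 90, 90, 93]

Sorted: [6, 40, 44, 49, 77, 90, 90, 93]


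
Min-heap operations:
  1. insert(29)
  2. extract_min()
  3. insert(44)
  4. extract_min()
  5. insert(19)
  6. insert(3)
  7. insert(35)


insert(29) -> [29]
extract_min()->29, []
insert(44) -> [44]
extract_min()->44, []
insert(19) -> [19]
insert(3) -> [3, 19]
insert(35) -> [3, 19, 35]

Final heap: [3, 19, 35]


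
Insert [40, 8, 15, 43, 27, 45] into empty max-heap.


Insert 40: [40]
Insert 8: [40, 8]
Insert 15: [40, 8, 15]
Insert 43: [43, 40, 15, 8]
Insert 27: [43, 40, 15, 8, 27]
Insert 45: [45, 40, 43, 8, 27, 15]

Final heap: [45, 40, 43, 8, 27, 15]


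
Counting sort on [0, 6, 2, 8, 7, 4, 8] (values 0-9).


Input: [0, 6, 2, 8, 7, 4, 8]
Counts: [1, 0, 1, 0, 1, 0, 1, 1, 2, 0]

Sorted: [0, 2, 4, 6, 7, 8, 8]


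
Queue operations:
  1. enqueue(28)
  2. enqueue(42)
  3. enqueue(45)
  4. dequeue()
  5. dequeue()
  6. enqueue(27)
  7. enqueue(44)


enqueue(28) -> [28]
enqueue(42) -> [28, 42]
enqueue(45) -> [28, 42, 45]
dequeue()->28, [42, 45]
dequeue()->42, [45]
enqueue(27) -> [45, 27]
enqueue(44) -> [45, 27, 44]

Final queue: [45, 27, 44]


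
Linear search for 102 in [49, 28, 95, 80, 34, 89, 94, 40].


i=0: 49!=102
i=1: 28!=102
i=2: 95!=102
i=3: 80!=102
i=4: 34!=102
i=5: 89!=102
i=6: 94!=102
i=7: 40!=102

Not found, 8 comps


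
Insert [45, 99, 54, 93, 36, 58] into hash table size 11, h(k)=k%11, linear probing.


Insert 45: h=1 -> slot 1
Insert 99: h=0 -> slot 0
Insert 54: h=10 -> slot 10
Insert 93: h=5 -> slot 5
Insert 36: h=3 -> slot 3
Insert 58: h=3, 1 probes -> slot 4

Table: [99, 45, None, 36, 58, 93, None, None, None, None, 54]


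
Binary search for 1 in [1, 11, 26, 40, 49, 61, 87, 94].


Step 1: lo=0, hi=7, mid=3, val=40
Step 2: lo=0, hi=2, mid=1, val=11
Step 3: lo=0, hi=0, mid=0, val=1

Found at index 0


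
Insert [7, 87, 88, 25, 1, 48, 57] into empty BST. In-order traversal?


Insert 7: root
Insert 87: R from 7
Insert 88: R from 7 -> R from 87
Insert 25: R from 7 -> L from 87
Insert 1: L from 7
Insert 48: R from 7 -> L from 87 -> R from 25
Insert 57: R from 7 -> L from 87 -> R from 25 -> R from 48

In-order: [1, 7, 25, 48, 57, 87, 88]


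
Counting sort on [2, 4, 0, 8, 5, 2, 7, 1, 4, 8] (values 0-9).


Input: [2, 4, 0, 8, 5, 2, 7, 1, 4, 8]
Counts: [1, 1, 2, 0, 2, 1, 0, 1, 2, 0]

Sorted: [0, 1, 2, 2, 4, 4, 5, 7, 8, 8]


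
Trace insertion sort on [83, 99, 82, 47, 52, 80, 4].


Initial: [83, 99, 82, 47, 52, 80, 4]
Insert 99: [83, 99, 82, 47, 52, 80, 4]
Insert 82: [82, 83, 99, 47, 52, 80, 4]
Insert 47: [47, 82, 83, 99, 52, 80, 4]
Insert 52: [47, 52, 82, 83, 99, 80, 4]
Insert 80: [47, 52, 80, 82, 83, 99, 4]
Insert 4: [4, 47, 52, 80, 82, 83, 99]

Sorted: [4, 47, 52, 80, 82, 83, 99]


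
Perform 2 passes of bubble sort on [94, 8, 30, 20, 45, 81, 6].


Initial: [94, 8, 30, 20, 45, 81, 6]
Pass 1: [8, 30, 20, 45, 81, 6, 94] (6 swaps)
Pass 2: [8, 20, 30, 45, 6, 81, 94] (2 swaps)

After 2 passes: [8, 20, 30, 45, 6, 81, 94]


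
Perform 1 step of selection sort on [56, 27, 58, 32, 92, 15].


Initial: [56, 27, 58, 32, 92, 15]
Step 1: min=15 at 5
  Swap: [15, 27, 58, 32, 92, 56]

After 1 step: [15, 27, 58, 32, 92, 56]


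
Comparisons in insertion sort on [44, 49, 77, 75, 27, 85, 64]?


Algorithm: insertion sort
Input: [44, 49, 77, 75, 27, 85, 64]
Sorted: [27, 44, 49, 64, 75, 77, 85]

13


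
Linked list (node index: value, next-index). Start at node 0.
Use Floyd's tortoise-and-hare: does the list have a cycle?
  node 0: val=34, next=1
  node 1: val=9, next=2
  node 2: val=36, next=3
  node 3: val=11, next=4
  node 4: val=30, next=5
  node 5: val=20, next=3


Floyd's tortoise (slow, +1) and hare (fast, +2):
  init: slow=0, fast=0
  step 1: slow=1, fast=2
  step 2: slow=2, fast=4
  step 3: slow=3, fast=3
  slow == fast at node 3: cycle detected

Cycle: yes


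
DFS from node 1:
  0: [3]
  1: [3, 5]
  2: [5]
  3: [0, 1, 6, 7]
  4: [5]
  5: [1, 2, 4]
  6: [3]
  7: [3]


Visit 1, push [5, 3]
Visit 3, push [7, 6, 0]
Visit 0, push []
Visit 6, push []
Visit 7, push []
Visit 5, push [4, 2]
Visit 2, push []
Visit 4, push []

DFS order: [1, 3, 0, 6, 7, 5, 2, 4]


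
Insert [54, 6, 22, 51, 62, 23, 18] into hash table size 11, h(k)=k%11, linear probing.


Insert 54: h=10 -> slot 10
Insert 6: h=6 -> slot 6
Insert 22: h=0 -> slot 0
Insert 51: h=7 -> slot 7
Insert 62: h=7, 1 probes -> slot 8
Insert 23: h=1 -> slot 1
Insert 18: h=7, 2 probes -> slot 9

Table: [22, 23, None, None, None, None, 6, 51, 62, 18, 54]


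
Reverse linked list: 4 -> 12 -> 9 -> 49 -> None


Step 1: curr=4, set curr.next=prev(None) | reversed so far: 4
Step 2: curr=12, set curr.next=prev(4) | reversed so far: 12 -> 4
Step 3: curr=9, set curr.next=prev(12) | reversed so far: 9 -> 12 -> 4
Step 4: curr=49, set curr.next=prev(9) | reversed so far: 49 -> 9 -> 12 -> 4

49 -> 9 -> 12 -> 4 -> None


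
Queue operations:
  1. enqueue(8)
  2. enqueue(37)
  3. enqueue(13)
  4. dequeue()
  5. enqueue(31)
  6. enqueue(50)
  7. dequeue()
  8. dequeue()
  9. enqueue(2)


enqueue(8) -> [8]
enqueue(37) -> [8, 37]
enqueue(13) -> [8, 37, 13]
dequeue()->8, [37, 13]
enqueue(31) -> [37, 13, 31]
enqueue(50) -> [37, 13, 31, 50]
dequeue()->37, [13, 31, 50]
dequeue()->13, [31, 50]
enqueue(2) -> [31, 50, 2]

Final queue: [31, 50, 2]


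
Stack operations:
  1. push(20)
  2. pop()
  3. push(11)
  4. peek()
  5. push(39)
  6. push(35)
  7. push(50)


push(20) -> [20]
pop()->20, []
push(11) -> [11]
peek()->11
push(39) -> [11, 39]
push(35) -> [11, 39, 35]
push(50) -> [11, 39, 35, 50]

Final stack: [11, 39, 35, 50]


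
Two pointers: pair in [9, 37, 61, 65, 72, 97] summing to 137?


lo=0(9)+hi=5(97)=106
lo=1(37)+hi=5(97)=134
lo=2(61)+hi=5(97)=158
lo=2(61)+hi=4(72)=133
lo=3(65)+hi=4(72)=137

Yes: 65+72=137


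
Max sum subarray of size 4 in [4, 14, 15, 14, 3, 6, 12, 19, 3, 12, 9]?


[0:4]: 47
[1:5]: 46
[2:6]: 38
[3:7]: 35
[4:8]: 40
[5:9]: 40
[6:10]: 46
[7:11]: 43

Max: 47 at [0:4]


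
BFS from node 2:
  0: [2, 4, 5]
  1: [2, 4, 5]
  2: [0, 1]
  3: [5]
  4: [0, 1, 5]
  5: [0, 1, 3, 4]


Visit 2, enqueue [0, 1]
Visit 0, enqueue [4, 5]
Visit 1, enqueue []
Visit 4, enqueue []
Visit 5, enqueue [3]
Visit 3, enqueue []

BFS order: [2, 0, 1, 4, 5, 3]


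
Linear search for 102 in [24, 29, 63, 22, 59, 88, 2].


i=0: 24!=102
i=1: 29!=102
i=2: 63!=102
i=3: 22!=102
i=4: 59!=102
i=5: 88!=102
i=6: 2!=102

Not found, 7 comps


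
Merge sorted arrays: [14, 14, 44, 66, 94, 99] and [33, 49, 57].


Take 14 from A
Take 14 from A
Take 33 from B
Take 44 from A
Take 49 from B
Take 57 from B

Merged: [14, 14, 33, 44, 49, 57, 66, 94, 99]


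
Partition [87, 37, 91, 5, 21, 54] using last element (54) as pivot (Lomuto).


Pivot: 54
  37 <= 54: swap -> [37, 87, 91, 5, 21, 54]
  5 <= 54: swap -> [37, 5, 91, 87, 21, 54]
  21 <= 54: swap -> [37, 5, 21, 87, 91, 54]
Place pivot at 3: [37, 5, 21, 54, 91, 87]

Partitioned: [37, 5, 21, 54, 91, 87]


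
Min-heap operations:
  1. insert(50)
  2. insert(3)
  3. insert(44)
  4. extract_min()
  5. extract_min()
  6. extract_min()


insert(50) -> [50]
insert(3) -> [3, 50]
insert(44) -> [3, 50, 44]
extract_min()->3, [44, 50]
extract_min()->44, [50]
extract_min()->50, []

Final heap: []


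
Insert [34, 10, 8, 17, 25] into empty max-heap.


Insert 34: [34]
Insert 10: [34, 10]
Insert 8: [34, 10, 8]
Insert 17: [34, 17, 8, 10]
Insert 25: [34, 25, 8, 10, 17]

Final heap: [34, 25, 8, 10, 17]


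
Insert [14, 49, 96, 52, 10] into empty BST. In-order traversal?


Insert 14: root
Insert 49: R from 14
Insert 96: R from 14 -> R from 49
Insert 52: R from 14 -> R from 49 -> L from 96
Insert 10: L from 14

In-order: [10, 14, 49, 52, 96]


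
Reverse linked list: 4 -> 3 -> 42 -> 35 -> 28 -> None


Step 1: curr=4, set curr.next=prev(None) | reversed so far: 4
Step 2: curr=3, set curr.next=prev(4) | reversed so far: 3 -> 4
Step 3: curr=42, set curr.next=prev(3) | reversed so far: 42 -> 3 -> 4
Step 4: curr=35, set curr.next=prev(42) | reversed so far: 35 -> 42 -> 3 -> 4
Step 5: curr=28, set curr.next=prev(35) | reversed so far: 28 -> 35 -> 42 -> 3 -> 4

28 -> 35 -> 42 -> 3 -> 4 -> None


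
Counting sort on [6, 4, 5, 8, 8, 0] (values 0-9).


Input: [6, 4, 5, 8, 8, 0]
Counts: [1, 0, 0, 0, 1, 1, 1, 0, 2, 0]

Sorted: [0, 4, 5, 6, 8, 8]


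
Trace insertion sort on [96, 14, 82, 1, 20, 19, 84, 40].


Initial: [96, 14, 82, 1, 20, 19, 84, 40]
Insert 14: [14, 96, 82, 1, 20, 19, 84, 40]
Insert 82: [14, 82, 96, 1, 20, 19, 84, 40]
Insert 1: [1, 14, 82, 96, 20, 19, 84, 40]
Insert 20: [1, 14, 20, 82, 96, 19, 84, 40]
Insert 19: [1, 14, 19, 20, 82, 96, 84, 40]
Insert 84: [1, 14, 19, 20, 82, 84, 96, 40]
Insert 40: [1, 14, 19, 20, 40, 82, 84, 96]

Sorted: [1, 14, 19, 20, 40, 82, 84, 96]


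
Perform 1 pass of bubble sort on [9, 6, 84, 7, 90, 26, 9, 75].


Initial: [9, 6, 84, 7, 90, 26, 9, 75]
Pass 1: [6, 9, 7, 84, 26, 9, 75, 90] (5 swaps)

After 1 pass: [6, 9, 7, 84, 26, 9, 75, 90]


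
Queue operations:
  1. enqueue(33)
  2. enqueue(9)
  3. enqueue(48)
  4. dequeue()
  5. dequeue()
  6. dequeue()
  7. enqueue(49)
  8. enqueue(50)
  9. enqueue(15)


enqueue(33) -> [33]
enqueue(9) -> [33, 9]
enqueue(48) -> [33, 9, 48]
dequeue()->33, [9, 48]
dequeue()->9, [48]
dequeue()->48, []
enqueue(49) -> [49]
enqueue(50) -> [49, 50]
enqueue(15) -> [49, 50, 15]

Final queue: [49, 50, 15]


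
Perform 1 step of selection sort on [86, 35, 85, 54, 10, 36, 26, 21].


Initial: [86, 35, 85, 54, 10, 36, 26, 21]
Step 1: min=10 at 4
  Swap: [10, 35, 85, 54, 86, 36, 26, 21]

After 1 step: [10, 35, 85, 54, 86, 36, 26, 21]


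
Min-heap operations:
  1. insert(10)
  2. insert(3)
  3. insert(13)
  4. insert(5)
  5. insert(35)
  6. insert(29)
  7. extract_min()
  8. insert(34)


insert(10) -> [10]
insert(3) -> [3, 10]
insert(13) -> [3, 10, 13]
insert(5) -> [3, 5, 13, 10]
insert(35) -> [3, 5, 13, 10, 35]
insert(29) -> [3, 5, 13, 10, 35, 29]
extract_min()->3, [5, 10, 13, 29, 35]
insert(34) -> [5, 10, 13, 29, 35, 34]

Final heap: [5, 10, 13, 29, 35, 34]


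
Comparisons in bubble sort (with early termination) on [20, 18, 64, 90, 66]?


Algorithm: bubble sort (with early termination)
Input: [20, 18, 64, 90, 66]
Sorted: [18, 20, 64, 66, 90]

7


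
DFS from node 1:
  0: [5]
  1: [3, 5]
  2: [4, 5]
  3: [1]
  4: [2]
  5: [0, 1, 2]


Visit 1, push [5, 3]
Visit 3, push []
Visit 5, push [2, 0]
Visit 0, push []
Visit 2, push [4]
Visit 4, push []

DFS order: [1, 3, 5, 0, 2, 4]


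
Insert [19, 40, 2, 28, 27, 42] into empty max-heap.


Insert 19: [19]
Insert 40: [40, 19]
Insert 2: [40, 19, 2]
Insert 28: [40, 28, 2, 19]
Insert 27: [40, 28, 2, 19, 27]
Insert 42: [42, 28, 40, 19, 27, 2]

Final heap: [42, 28, 40, 19, 27, 2]


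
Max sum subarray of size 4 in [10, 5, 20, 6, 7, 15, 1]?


[0:4]: 41
[1:5]: 38
[2:6]: 48
[3:7]: 29

Max: 48 at [2:6]


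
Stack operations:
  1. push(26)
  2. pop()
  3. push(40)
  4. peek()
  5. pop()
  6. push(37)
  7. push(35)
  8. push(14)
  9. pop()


push(26) -> [26]
pop()->26, []
push(40) -> [40]
peek()->40
pop()->40, []
push(37) -> [37]
push(35) -> [37, 35]
push(14) -> [37, 35, 14]
pop()->14, [37, 35]

Final stack: [37, 35]


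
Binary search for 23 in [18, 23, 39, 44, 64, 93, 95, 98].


Step 1: lo=0, hi=7, mid=3, val=44
Step 2: lo=0, hi=2, mid=1, val=23

Found at index 1


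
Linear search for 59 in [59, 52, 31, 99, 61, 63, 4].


i=0: 59==59 found!

Found at 0, 1 comps


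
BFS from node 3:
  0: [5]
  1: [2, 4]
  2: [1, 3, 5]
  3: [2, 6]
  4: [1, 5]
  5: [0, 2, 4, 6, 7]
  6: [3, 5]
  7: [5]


Visit 3, enqueue [2, 6]
Visit 2, enqueue [1, 5]
Visit 6, enqueue []
Visit 1, enqueue [4]
Visit 5, enqueue [0, 7]
Visit 4, enqueue []
Visit 0, enqueue []
Visit 7, enqueue []

BFS order: [3, 2, 6, 1, 5, 4, 0, 7]


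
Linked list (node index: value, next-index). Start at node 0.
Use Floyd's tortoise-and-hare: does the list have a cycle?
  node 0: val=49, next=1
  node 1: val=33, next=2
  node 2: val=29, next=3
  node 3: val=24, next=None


Floyd's tortoise (slow, +1) and hare (fast, +2):
  init: slow=0, fast=0
  step 1: slow=1, fast=2
  step 2: fast 2->3->None, no cycle

Cycle: no


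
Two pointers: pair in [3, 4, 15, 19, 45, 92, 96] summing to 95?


lo=0(3)+hi=6(96)=99
lo=0(3)+hi=5(92)=95

Yes: 3+92=95


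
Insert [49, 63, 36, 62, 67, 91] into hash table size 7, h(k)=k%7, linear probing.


Insert 49: h=0 -> slot 0
Insert 63: h=0, 1 probes -> slot 1
Insert 36: h=1, 1 probes -> slot 2
Insert 62: h=6 -> slot 6
Insert 67: h=4 -> slot 4
Insert 91: h=0, 3 probes -> slot 3

Table: [49, 63, 36, 91, 67, None, 62]


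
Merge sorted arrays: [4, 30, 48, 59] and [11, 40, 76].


Take 4 from A
Take 11 from B
Take 30 from A
Take 40 from B
Take 48 from A
Take 59 from A

Merged: [4, 11, 30, 40, 48, 59, 76]


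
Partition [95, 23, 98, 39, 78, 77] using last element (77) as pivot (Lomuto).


Pivot: 77
  23 <= 77: swap -> [23, 95, 98, 39, 78, 77]
  39 <= 77: swap -> [23, 39, 98, 95, 78, 77]
Place pivot at 2: [23, 39, 77, 95, 78, 98]

Partitioned: [23, 39, 77, 95, 78, 98]


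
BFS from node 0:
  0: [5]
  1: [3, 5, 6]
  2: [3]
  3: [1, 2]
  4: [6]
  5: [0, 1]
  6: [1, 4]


Visit 0, enqueue [5]
Visit 5, enqueue [1]
Visit 1, enqueue [3, 6]
Visit 3, enqueue [2]
Visit 6, enqueue [4]
Visit 2, enqueue []
Visit 4, enqueue []

BFS order: [0, 5, 1, 3, 6, 2, 4]


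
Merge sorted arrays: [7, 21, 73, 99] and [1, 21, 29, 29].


Take 1 from B
Take 7 from A
Take 21 from A
Take 21 from B
Take 29 from B
Take 29 from B

Merged: [1, 7, 21, 21, 29, 29, 73, 99]


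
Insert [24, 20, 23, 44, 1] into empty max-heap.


Insert 24: [24]
Insert 20: [24, 20]
Insert 23: [24, 20, 23]
Insert 44: [44, 24, 23, 20]
Insert 1: [44, 24, 23, 20, 1]

Final heap: [44, 24, 23, 20, 1]


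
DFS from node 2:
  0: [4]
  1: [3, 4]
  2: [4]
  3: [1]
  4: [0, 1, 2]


Visit 2, push [4]
Visit 4, push [1, 0]
Visit 0, push []
Visit 1, push [3]
Visit 3, push []

DFS order: [2, 4, 0, 1, 3]


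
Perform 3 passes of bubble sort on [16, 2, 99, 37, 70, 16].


Initial: [16, 2, 99, 37, 70, 16]
Pass 1: [2, 16, 37, 70, 16, 99] (4 swaps)
Pass 2: [2, 16, 37, 16, 70, 99] (1 swaps)
Pass 3: [2, 16, 16, 37, 70, 99] (1 swaps)

After 3 passes: [2, 16, 16, 37, 70, 99]


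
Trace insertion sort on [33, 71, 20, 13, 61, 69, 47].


Initial: [33, 71, 20, 13, 61, 69, 47]
Insert 71: [33, 71, 20, 13, 61, 69, 47]
Insert 20: [20, 33, 71, 13, 61, 69, 47]
Insert 13: [13, 20, 33, 71, 61, 69, 47]
Insert 61: [13, 20, 33, 61, 71, 69, 47]
Insert 69: [13, 20, 33, 61, 69, 71, 47]
Insert 47: [13, 20, 33, 47, 61, 69, 71]

Sorted: [13, 20, 33, 47, 61, 69, 71]


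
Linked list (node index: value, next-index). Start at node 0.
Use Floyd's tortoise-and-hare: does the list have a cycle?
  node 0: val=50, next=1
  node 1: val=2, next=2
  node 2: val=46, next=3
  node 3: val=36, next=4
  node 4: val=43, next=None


Floyd's tortoise (slow, +1) and hare (fast, +2):
  init: slow=0, fast=0
  step 1: slow=1, fast=2
  step 2: slow=2, fast=4
  step 3: fast -> None, no cycle

Cycle: no


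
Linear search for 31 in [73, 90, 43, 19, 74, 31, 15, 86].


i=0: 73!=31
i=1: 90!=31
i=2: 43!=31
i=3: 19!=31
i=4: 74!=31
i=5: 31==31 found!

Found at 5, 6 comps


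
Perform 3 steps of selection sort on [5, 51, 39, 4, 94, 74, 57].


Initial: [5, 51, 39, 4, 94, 74, 57]
Step 1: min=4 at 3
  Swap: [4, 51, 39, 5, 94, 74, 57]
Step 2: min=5 at 3
  Swap: [4, 5, 39, 51, 94, 74, 57]
Step 3: min=39 at 2
  Swap: [4, 5, 39, 51, 94, 74, 57]

After 3 steps: [4, 5, 39, 51, 94, 74, 57]


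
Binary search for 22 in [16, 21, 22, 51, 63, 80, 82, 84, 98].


Step 1: lo=0, hi=8, mid=4, val=63
Step 2: lo=0, hi=3, mid=1, val=21
Step 3: lo=2, hi=3, mid=2, val=22

Found at index 2


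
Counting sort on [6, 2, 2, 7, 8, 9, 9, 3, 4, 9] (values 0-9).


Input: [6, 2, 2, 7, 8, 9, 9, 3, 4, 9]
Counts: [0, 0, 2, 1, 1, 0, 1, 1, 1, 3]

Sorted: [2, 2, 3, 4, 6, 7, 8, 9, 9, 9]


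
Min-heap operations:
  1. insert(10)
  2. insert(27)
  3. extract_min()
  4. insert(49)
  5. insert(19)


insert(10) -> [10]
insert(27) -> [10, 27]
extract_min()->10, [27]
insert(49) -> [27, 49]
insert(19) -> [19, 49, 27]

Final heap: [19, 49, 27]


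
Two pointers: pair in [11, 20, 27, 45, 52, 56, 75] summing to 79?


lo=0(11)+hi=6(75)=86
lo=0(11)+hi=5(56)=67
lo=1(20)+hi=5(56)=76
lo=2(27)+hi=5(56)=83
lo=2(27)+hi=4(52)=79

Yes: 27+52=79


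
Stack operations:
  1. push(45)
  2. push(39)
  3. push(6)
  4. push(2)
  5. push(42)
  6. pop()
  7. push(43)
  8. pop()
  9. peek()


push(45) -> [45]
push(39) -> [45, 39]
push(6) -> [45, 39, 6]
push(2) -> [45, 39, 6, 2]
push(42) -> [45, 39, 6, 2, 42]
pop()->42, [45, 39, 6, 2]
push(43) -> [45, 39, 6, 2, 43]
pop()->43, [45, 39, 6, 2]
peek()->2

Final stack: [45, 39, 6, 2]


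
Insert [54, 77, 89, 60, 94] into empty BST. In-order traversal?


Insert 54: root
Insert 77: R from 54
Insert 89: R from 54 -> R from 77
Insert 60: R from 54 -> L from 77
Insert 94: R from 54 -> R from 77 -> R from 89

In-order: [54, 60, 77, 89, 94]


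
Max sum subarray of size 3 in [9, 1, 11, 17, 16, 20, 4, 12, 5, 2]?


[0:3]: 21
[1:4]: 29
[2:5]: 44
[3:6]: 53
[4:7]: 40
[5:8]: 36
[6:9]: 21
[7:10]: 19

Max: 53 at [3:6]


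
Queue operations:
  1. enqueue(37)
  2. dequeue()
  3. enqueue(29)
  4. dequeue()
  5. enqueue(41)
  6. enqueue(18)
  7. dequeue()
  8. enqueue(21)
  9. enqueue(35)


enqueue(37) -> [37]
dequeue()->37, []
enqueue(29) -> [29]
dequeue()->29, []
enqueue(41) -> [41]
enqueue(18) -> [41, 18]
dequeue()->41, [18]
enqueue(21) -> [18, 21]
enqueue(35) -> [18, 21, 35]

Final queue: [18, 21, 35]


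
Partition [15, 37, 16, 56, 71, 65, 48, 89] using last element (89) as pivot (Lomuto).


Pivot: 89
  15 <= 89: advance i (no swap)
  37 <= 89: advance i (no swap)
  16 <= 89: advance i (no swap)
  56 <= 89: advance i (no swap)
  71 <= 89: advance i (no swap)
  65 <= 89: advance i (no swap)
  48 <= 89: advance i (no swap)
Place pivot at 7: [15, 37, 16, 56, 71, 65, 48, 89]

Partitioned: [15, 37, 16, 56, 71, 65, 48, 89]


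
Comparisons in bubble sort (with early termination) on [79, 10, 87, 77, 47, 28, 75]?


Algorithm: bubble sort (with early termination)
Input: [79, 10, 87, 77, 47, 28, 75]
Sorted: [10, 28, 47, 75, 77, 79, 87]

20


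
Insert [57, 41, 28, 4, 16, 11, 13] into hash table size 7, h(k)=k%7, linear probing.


Insert 57: h=1 -> slot 1
Insert 41: h=6 -> slot 6
Insert 28: h=0 -> slot 0
Insert 4: h=4 -> slot 4
Insert 16: h=2 -> slot 2
Insert 11: h=4, 1 probes -> slot 5
Insert 13: h=6, 4 probes -> slot 3

Table: [28, 57, 16, 13, 4, 11, 41]


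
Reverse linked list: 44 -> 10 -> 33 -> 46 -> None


Step 1: curr=44, set curr.next=prev(None) | reversed so far: 44
Step 2: curr=10, set curr.next=prev(44) | reversed so far: 10 -> 44
Step 3: curr=33, set curr.next=prev(10) | reversed so far: 33 -> 10 -> 44
Step 4: curr=46, set curr.next=prev(33) | reversed so far: 46 -> 33 -> 10 -> 44

46 -> 33 -> 10 -> 44 -> None


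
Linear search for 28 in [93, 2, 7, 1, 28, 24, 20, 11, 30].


i=0: 93!=28
i=1: 2!=28
i=2: 7!=28
i=3: 1!=28
i=4: 28==28 found!

Found at 4, 5 comps


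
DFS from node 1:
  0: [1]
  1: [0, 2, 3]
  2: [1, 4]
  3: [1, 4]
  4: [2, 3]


Visit 1, push [3, 2, 0]
Visit 0, push []
Visit 2, push [4]
Visit 4, push [3]
Visit 3, push []

DFS order: [1, 0, 2, 4, 3]


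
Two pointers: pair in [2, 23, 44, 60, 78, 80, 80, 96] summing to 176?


lo=0(2)+hi=7(96)=98
lo=1(23)+hi=7(96)=119
lo=2(44)+hi=7(96)=140
lo=3(60)+hi=7(96)=156
lo=4(78)+hi=7(96)=174
lo=5(80)+hi=7(96)=176

Yes: 80+96=176


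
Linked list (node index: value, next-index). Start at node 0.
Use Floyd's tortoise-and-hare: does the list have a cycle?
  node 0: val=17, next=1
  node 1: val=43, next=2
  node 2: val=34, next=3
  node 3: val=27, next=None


Floyd's tortoise (slow, +1) and hare (fast, +2):
  init: slow=0, fast=0
  step 1: slow=1, fast=2
  step 2: fast 2->3->None, no cycle

Cycle: no


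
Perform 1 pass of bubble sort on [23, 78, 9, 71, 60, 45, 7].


Initial: [23, 78, 9, 71, 60, 45, 7]
Pass 1: [23, 9, 71, 60, 45, 7, 78] (5 swaps)

After 1 pass: [23, 9, 71, 60, 45, 7, 78]


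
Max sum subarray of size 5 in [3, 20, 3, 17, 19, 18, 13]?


[0:5]: 62
[1:6]: 77
[2:7]: 70

Max: 77 at [1:6]


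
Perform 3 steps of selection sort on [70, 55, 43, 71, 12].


Initial: [70, 55, 43, 71, 12]
Step 1: min=12 at 4
  Swap: [12, 55, 43, 71, 70]
Step 2: min=43 at 2
  Swap: [12, 43, 55, 71, 70]
Step 3: min=55 at 2
  Swap: [12, 43, 55, 71, 70]

After 3 steps: [12, 43, 55, 71, 70]


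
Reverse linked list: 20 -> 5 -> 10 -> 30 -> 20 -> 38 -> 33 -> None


Step 1: curr=20, set curr.next=prev(None) | reversed so far: 20
Step 2: curr=5, set curr.next=prev(20) | reversed so far: 5 -> 20
Step 3: curr=10, set curr.next=prev(5) | reversed so far: 10 -> 5 -> 20
Step 4: curr=30, set curr.next=prev(10) | reversed so far: 30 -> 10 -> 5 -> 20
Step 5: curr=20, set curr.next=prev(30) | reversed so far: 20 -> 30 -> 10 -> 5 -> 20
Step 6: curr=38, set curr.next=prev(20) | reversed so far: 38 -> 20 -> 30 -> 10 -> 5 -> 20
Step 7: curr=33, set curr.next=prev(38) | reversed so far: 33 -> 38 -> 20 -> 30 -> 10 -> 5 -> 20

33 -> 38 -> 20 -> 30 -> 10 -> 5 -> 20 -> None


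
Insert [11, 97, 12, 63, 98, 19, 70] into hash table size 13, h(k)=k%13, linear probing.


Insert 11: h=11 -> slot 11
Insert 97: h=6 -> slot 6
Insert 12: h=12 -> slot 12
Insert 63: h=11, 2 probes -> slot 0
Insert 98: h=7 -> slot 7
Insert 19: h=6, 2 probes -> slot 8
Insert 70: h=5 -> slot 5

Table: [63, None, None, None, None, 70, 97, 98, 19, None, None, 11, 12]


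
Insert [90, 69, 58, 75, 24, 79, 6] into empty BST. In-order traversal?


Insert 90: root
Insert 69: L from 90
Insert 58: L from 90 -> L from 69
Insert 75: L from 90 -> R from 69
Insert 24: L from 90 -> L from 69 -> L from 58
Insert 79: L from 90 -> R from 69 -> R from 75
Insert 6: L from 90 -> L from 69 -> L from 58 -> L from 24

In-order: [6, 24, 58, 69, 75, 79, 90]


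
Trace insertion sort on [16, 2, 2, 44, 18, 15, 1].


Initial: [16, 2, 2, 44, 18, 15, 1]
Insert 2: [2, 16, 2, 44, 18, 15, 1]
Insert 2: [2, 2, 16, 44, 18, 15, 1]
Insert 44: [2, 2, 16, 44, 18, 15, 1]
Insert 18: [2, 2, 16, 18, 44, 15, 1]
Insert 15: [2, 2, 15, 16, 18, 44, 1]
Insert 1: [1, 2, 2, 15, 16, 18, 44]

Sorted: [1, 2, 2, 15, 16, 18, 44]


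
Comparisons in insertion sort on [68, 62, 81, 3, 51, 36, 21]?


Algorithm: insertion sort
Input: [68, 62, 81, 3, 51, 36, 21]
Sorted: [3, 21, 36, 51, 62, 68, 81]

20


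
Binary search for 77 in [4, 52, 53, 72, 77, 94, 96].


Step 1: lo=0, hi=6, mid=3, val=72
Step 2: lo=4, hi=6, mid=5, val=94
Step 3: lo=4, hi=4, mid=4, val=77

Found at index 4


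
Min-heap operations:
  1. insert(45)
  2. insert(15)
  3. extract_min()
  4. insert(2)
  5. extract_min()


insert(45) -> [45]
insert(15) -> [15, 45]
extract_min()->15, [45]
insert(2) -> [2, 45]
extract_min()->2, [45]

Final heap: [45]


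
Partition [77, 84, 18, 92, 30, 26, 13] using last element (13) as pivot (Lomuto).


Pivot: 13
Place pivot at 0: [13, 84, 18, 92, 30, 26, 77]

Partitioned: [13, 84, 18, 92, 30, 26, 77]


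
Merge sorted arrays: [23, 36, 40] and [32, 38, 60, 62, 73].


Take 23 from A
Take 32 from B
Take 36 from A
Take 38 from B
Take 40 from A

Merged: [23, 32, 36, 38, 40, 60, 62, 73]


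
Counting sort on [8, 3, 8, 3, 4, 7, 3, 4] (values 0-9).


Input: [8, 3, 8, 3, 4, 7, 3, 4]
Counts: [0, 0, 0, 3, 2, 0, 0, 1, 2, 0]

Sorted: [3, 3, 3, 4, 4, 7, 8, 8]


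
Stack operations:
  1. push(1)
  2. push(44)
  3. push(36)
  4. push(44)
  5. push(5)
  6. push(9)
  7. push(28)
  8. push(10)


push(1) -> [1]
push(44) -> [1, 44]
push(36) -> [1, 44, 36]
push(44) -> [1, 44, 36, 44]
push(5) -> [1, 44, 36, 44, 5]
push(9) -> [1, 44, 36, 44, 5, 9]
push(28) -> [1, 44, 36, 44, 5, 9, 28]
push(10) -> [1, 44, 36, 44, 5, 9, 28, 10]

Final stack: [1, 44, 36, 44, 5, 9, 28, 10]


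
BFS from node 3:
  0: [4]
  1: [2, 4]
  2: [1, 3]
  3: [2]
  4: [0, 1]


Visit 3, enqueue [2]
Visit 2, enqueue [1]
Visit 1, enqueue [4]
Visit 4, enqueue [0]
Visit 0, enqueue []

BFS order: [3, 2, 1, 4, 0]


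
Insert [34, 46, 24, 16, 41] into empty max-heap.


Insert 34: [34]
Insert 46: [46, 34]
Insert 24: [46, 34, 24]
Insert 16: [46, 34, 24, 16]
Insert 41: [46, 41, 24, 16, 34]

Final heap: [46, 41, 24, 16, 34]


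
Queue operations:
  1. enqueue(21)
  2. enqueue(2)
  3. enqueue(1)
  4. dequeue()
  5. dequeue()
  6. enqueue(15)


enqueue(21) -> [21]
enqueue(2) -> [21, 2]
enqueue(1) -> [21, 2, 1]
dequeue()->21, [2, 1]
dequeue()->2, [1]
enqueue(15) -> [1, 15]

Final queue: [1, 15]


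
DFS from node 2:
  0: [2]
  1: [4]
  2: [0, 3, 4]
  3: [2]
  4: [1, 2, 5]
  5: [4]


Visit 2, push [4, 3, 0]
Visit 0, push []
Visit 3, push []
Visit 4, push [5, 1]
Visit 1, push []
Visit 5, push []

DFS order: [2, 0, 3, 4, 1, 5]


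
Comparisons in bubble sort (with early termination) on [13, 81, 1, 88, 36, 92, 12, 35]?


Algorithm: bubble sort (with early termination)
Input: [13, 81, 1, 88, 36, 92, 12, 35]
Sorted: [1, 12, 13, 35, 36, 81, 88, 92]

27


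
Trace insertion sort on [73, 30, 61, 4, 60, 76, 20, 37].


Initial: [73, 30, 61, 4, 60, 76, 20, 37]
Insert 30: [30, 73, 61, 4, 60, 76, 20, 37]
Insert 61: [30, 61, 73, 4, 60, 76, 20, 37]
Insert 4: [4, 30, 61, 73, 60, 76, 20, 37]
Insert 60: [4, 30, 60, 61, 73, 76, 20, 37]
Insert 76: [4, 30, 60, 61, 73, 76, 20, 37]
Insert 20: [4, 20, 30, 60, 61, 73, 76, 37]
Insert 37: [4, 20, 30, 37, 60, 61, 73, 76]

Sorted: [4, 20, 30, 37, 60, 61, 73, 76]


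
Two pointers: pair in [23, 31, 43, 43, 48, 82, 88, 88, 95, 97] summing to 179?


lo=0(23)+hi=9(97)=120
lo=1(31)+hi=9(97)=128
lo=2(43)+hi=9(97)=140
lo=3(43)+hi=9(97)=140
lo=4(48)+hi=9(97)=145
lo=5(82)+hi=9(97)=179

Yes: 82+97=179


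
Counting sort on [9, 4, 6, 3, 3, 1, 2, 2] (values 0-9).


Input: [9, 4, 6, 3, 3, 1, 2, 2]
Counts: [0, 1, 2, 2, 1, 0, 1, 0, 0, 1]

Sorted: [1, 2, 2, 3, 3, 4, 6, 9]


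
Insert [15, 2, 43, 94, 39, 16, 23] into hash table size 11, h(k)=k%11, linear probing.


Insert 15: h=4 -> slot 4
Insert 2: h=2 -> slot 2
Insert 43: h=10 -> slot 10
Insert 94: h=6 -> slot 6
Insert 39: h=6, 1 probes -> slot 7
Insert 16: h=5 -> slot 5
Insert 23: h=1 -> slot 1

Table: [None, 23, 2, None, 15, 16, 94, 39, None, None, 43]


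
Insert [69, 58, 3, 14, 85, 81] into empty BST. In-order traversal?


Insert 69: root
Insert 58: L from 69
Insert 3: L from 69 -> L from 58
Insert 14: L from 69 -> L from 58 -> R from 3
Insert 85: R from 69
Insert 81: R from 69 -> L from 85

In-order: [3, 14, 58, 69, 81, 85]


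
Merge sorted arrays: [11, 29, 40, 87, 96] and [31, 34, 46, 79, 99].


Take 11 from A
Take 29 from A
Take 31 from B
Take 34 from B
Take 40 from A
Take 46 from B
Take 79 from B
Take 87 from A
Take 96 from A

Merged: [11, 29, 31, 34, 40, 46, 79, 87, 96, 99]


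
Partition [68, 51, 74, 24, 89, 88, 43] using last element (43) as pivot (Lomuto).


Pivot: 43
  24 <= 43: swap -> [24, 51, 74, 68, 89, 88, 43]
Place pivot at 1: [24, 43, 74, 68, 89, 88, 51]

Partitioned: [24, 43, 74, 68, 89, 88, 51]


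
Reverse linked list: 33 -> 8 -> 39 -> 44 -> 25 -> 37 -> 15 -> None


Step 1: curr=33, set curr.next=prev(None) | reversed so far: 33
Step 2: curr=8, set curr.next=prev(33) | reversed so far: 8 -> 33
Step 3: curr=39, set curr.next=prev(8) | reversed so far: 39 -> 8 -> 33
Step 4: curr=44, set curr.next=prev(39) | reversed so far: 44 -> 39 -> 8 -> 33
Step 5: curr=25, set curr.next=prev(44) | reversed so far: 25 -> 44 -> 39 -> 8 -> 33
Step 6: curr=37, set curr.next=prev(25) | reversed so far: 37 -> 25 -> 44 -> 39 -> 8 -> 33
Step 7: curr=15, set curr.next=prev(37) | reversed so far: 15 -> 37 -> 25 -> 44 -> 39 -> 8 -> 33

15 -> 37 -> 25 -> 44 -> 39 -> 8 -> 33 -> None


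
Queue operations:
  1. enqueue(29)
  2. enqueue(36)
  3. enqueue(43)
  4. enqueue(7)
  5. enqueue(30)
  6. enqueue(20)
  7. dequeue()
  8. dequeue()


enqueue(29) -> [29]
enqueue(36) -> [29, 36]
enqueue(43) -> [29, 36, 43]
enqueue(7) -> [29, 36, 43, 7]
enqueue(30) -> [29, 36, 43, 7, 30]
enqueue(20) -> [29, 36, 43, 7, 30, 20]
dequeue()->29, [36, 43, 7, 30, 20]
dequeue()->36, [43, 7, 30, 20]

Final queue: [43, 7, 30, 20]


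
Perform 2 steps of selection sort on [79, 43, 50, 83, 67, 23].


Initial: [79, 43, 50, 83, 67, 23]
Step 1: min=23 at 5
  Swap: [23, 43, 50, 83, 67, 79]
Step 2: min=43 at 1
  Swap: [23, 43, 50, 83, 67, 79]

After 2 steps: [23, 43, 50, 83, 67, 79]


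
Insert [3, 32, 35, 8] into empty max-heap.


Insert 3: [3]
Insert 32: [32, 3]
Insert 35: [35, 3, 32]
Insert 8: [35, 8, 32, 3]

Final heap: [35, 8, 32, 3]


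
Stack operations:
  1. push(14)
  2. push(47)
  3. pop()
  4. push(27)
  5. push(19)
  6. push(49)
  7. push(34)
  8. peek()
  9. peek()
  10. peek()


push(14) -> [14]
push(47) -> [14, 47]
pop()->47, [14]
push(27) -> [14, 27]
push(19) -> [14, 27, 19]
push(49) -> [14, 27, 19, 49]
push(34) -> [14, 27, 19, 49, 34]
peek()->34
peek()->34
peek()->34

Final stack: [14, 27, 19, 49, 34]
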